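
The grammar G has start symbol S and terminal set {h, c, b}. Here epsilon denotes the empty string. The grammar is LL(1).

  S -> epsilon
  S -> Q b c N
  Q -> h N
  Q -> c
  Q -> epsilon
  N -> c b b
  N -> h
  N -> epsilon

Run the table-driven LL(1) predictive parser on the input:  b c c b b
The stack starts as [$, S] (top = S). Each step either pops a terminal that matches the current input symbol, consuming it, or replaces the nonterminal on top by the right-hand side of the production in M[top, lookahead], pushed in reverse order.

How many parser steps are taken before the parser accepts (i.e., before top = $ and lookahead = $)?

8

step 1: stack=$ S  input=b c c b b $  — expand S -> Q b c N
step 2: stack=$ N c b Q  input=b c c b b $  — expand Q -> epsilon
step 3: stack=$ N c b  input=b c c b b $  — match b
step 4: stack=$ N c  input=c c b b $  — match c
step 5: stack=$ N  input=c b b $  — expand N -> c b b
step 6: stack=$ b b c  input=c b b $  — match c
step 7: stack=$ b b  input=b b $  — match b
step 8: stack=$ b  input=b $  — match b
Accept reached after 8 steps.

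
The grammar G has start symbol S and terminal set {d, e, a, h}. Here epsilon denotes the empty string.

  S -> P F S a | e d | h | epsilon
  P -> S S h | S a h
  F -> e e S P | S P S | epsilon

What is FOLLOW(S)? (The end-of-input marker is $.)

FIRST(S) = {epsilon, a, e, h}  (via P F S a)
FIRST(P) = {a, e, h}  (via S S h, S a h)
FIRST(F) = {epsilon, a, e, h}  (via S P S)
FOLLOW(S) includes $ since S is the start symbol.
FOLLOW(F): in S->P F S a, F is followed by S a with FIRST {a, e, h}. Thus FOLLOW(F) = {a, e, h}.
FOLLOW(S): in S->P F S a, S is followed by a with FIRST {a}; in P->S S h (occurrence 1), S is followed by S h with FIRST {a, e, h}; in P->S S h (occurrence 2), S is followed by h with FIRST {h}; in P->S a h, S is followed by a h with FIRST {a}; in F->e e S P, S is followed by P with FIRST {a, e, h}; in F->S P S (occurrence 1), S is followed by P S with FIRST {a, e, h}; in F->S P S (occurrence 2), the suffix after S is empty, so FOLLOW(S) ⊇ FOLLOW(F) = {a, e, h}. Thus FOLLOW(S) = {$, a, e, h}.
FOLLOW(P): in S->P F S a, P is followed by F S a with FIRST {a, e, h}; in F->e e S P, the suffix after P is empty, so FOLLOW(P) ⊇ FOLLOW(F) = {a, e, h}; in F->S P S, P is followed by S with FIRST {epsilon, a, e, h}; in F->S P S, the suffix after P is nullable, so FOLLOW(P) ⊇ FOLLOW(F) = {a, e, h}. Thus FOLLOW(P) = {a, e, h}.

{$, a, e, h}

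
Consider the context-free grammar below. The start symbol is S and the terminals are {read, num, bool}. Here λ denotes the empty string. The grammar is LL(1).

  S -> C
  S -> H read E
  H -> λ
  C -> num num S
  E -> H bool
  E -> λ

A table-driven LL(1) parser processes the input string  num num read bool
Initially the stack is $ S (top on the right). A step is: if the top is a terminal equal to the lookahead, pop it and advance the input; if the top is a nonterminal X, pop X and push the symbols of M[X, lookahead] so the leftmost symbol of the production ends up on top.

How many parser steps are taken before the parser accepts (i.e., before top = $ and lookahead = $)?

10

      Stack        Input                Action
   1  $ S          num num read bool $  expand S -> C
   2  $ C          num num read bool $  expand C -> num num S
   3  $ S num num  num num read bool $  match num
   4  $ S num      num read bool $      match num
   5  $ S          read bool $          expand S -> H read E
   6  $ E read H   read bool $          expand H -> λ
   7  $ E read     read bool $          match read
   8  $ E          bool $               expand E -> H bool
   9  $ bool H     bool $               expand H -> λ
  10  $ bool       bool $               match bool
Accept reached after 10 steps.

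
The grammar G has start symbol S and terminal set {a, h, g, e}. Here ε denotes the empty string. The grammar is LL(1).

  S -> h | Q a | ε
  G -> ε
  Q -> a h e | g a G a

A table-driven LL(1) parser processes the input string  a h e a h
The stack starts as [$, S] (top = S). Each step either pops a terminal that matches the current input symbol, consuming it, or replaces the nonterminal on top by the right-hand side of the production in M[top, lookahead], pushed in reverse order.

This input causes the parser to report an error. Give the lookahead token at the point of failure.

h

     Stack      Input        Action
  1  $ S        a h e a h $  expand S -> Q a
  2  $ a Q      a h e a h $  expand Q -> a h e
  3  $ a e h a  a h e a h $  match a
  4  $ a e h    h e a h $    match h
  5  $ a e      e a h $      match e
  6  $ a        a h $        match a
  7  $          h $          error: stack empty but input remains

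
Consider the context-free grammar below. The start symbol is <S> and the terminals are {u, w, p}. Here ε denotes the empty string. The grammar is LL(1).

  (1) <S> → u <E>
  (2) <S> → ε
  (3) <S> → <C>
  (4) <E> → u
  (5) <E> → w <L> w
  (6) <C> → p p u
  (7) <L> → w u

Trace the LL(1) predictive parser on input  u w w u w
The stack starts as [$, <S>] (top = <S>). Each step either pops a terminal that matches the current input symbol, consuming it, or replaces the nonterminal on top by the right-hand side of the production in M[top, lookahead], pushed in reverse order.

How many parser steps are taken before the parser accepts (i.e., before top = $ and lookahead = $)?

8

step 1: stack=$ <S>  input=u w w u w $  — expand <S> → u <E>
step 2: stack=$ <E> u  input=u w w u w $  — match u
step 3: stack=$ <E>  input=w w u w $  — expand <E> → w <L> w
step 4: stack=$ w <L> w  input=w w u w $  — match w
step 5: stack=$ w <L>  input=w u w $  — expand <L> → w u
step 6: stack=$ w u w  input=w u w $  — match w
step 7: stack=$ w u  input=u w $  — match u
step 8: stack=$ w  input=w $  — match w
Accept reached after 8 steps.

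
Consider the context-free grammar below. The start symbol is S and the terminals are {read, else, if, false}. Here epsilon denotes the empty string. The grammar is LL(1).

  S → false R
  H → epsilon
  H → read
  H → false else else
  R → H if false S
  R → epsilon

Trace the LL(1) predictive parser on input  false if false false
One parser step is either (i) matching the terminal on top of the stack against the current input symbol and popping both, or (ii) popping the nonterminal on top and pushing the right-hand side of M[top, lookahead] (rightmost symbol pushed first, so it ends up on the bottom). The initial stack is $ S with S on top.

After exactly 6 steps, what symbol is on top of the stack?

step 1: stack=$ S  input=false if false false $  — expand S → false R
step 2: stack=$ R false  input=false if false false $  — match false
step 3: stack=$ R  input=if false false $  — expand R → H if false S
step 4: stack=$ S false if H  input=if false false $  — expand H → epsilon
step 5: stack=$ S false if  input=if false false $  — match if
step 6: stack=$ S false  input=false false $  — match false
Stack after step 6: $ S (top = S).

S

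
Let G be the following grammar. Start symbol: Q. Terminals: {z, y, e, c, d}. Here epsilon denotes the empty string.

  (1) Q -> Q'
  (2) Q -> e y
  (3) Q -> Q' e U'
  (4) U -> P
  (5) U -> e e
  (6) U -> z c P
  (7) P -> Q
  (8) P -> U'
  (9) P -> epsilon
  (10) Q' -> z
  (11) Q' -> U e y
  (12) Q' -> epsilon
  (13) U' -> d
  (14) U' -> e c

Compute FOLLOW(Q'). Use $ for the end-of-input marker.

{$, e}

FIRST(U'): from U'->d we get {d}; from U'->e c we get {e}. So FIRST(U') = {d, e}.
FIRST(Q): from Q->Q' we get {epsilon, d, e, z}; from Q->e y we get {e}; from Q->Q' e U' we get {d, e, z}. So FIRST(Q) = {epsilon, d, e, z}.
FIRST(P): from P->Q we get {epsilon, d, e, z}; from P->U' we get {d, e}; from P->epsilon we get {epsilon}. So FIRST(P) = {epsilon, d, e, z}.
FIRST(U): from U->P we get {epsilon, d, e, z}; from U->e e we get {e}; from U->z c P we get {z}. So FIRST(U) = {epsilon, d, e, z}.
FIRST(Q'): from Q'->z we get {z}; from Q'->U e y we get {d, e, z}; from Q'->epsilon we get {epsilon}. So FIRST(Q') = {epsilon, d, e, z}.
FOLLOW(Q) includes $ since Q is the start symbol.
FOLLOW(U): in Q'->U e y, U is followed by e y with FIRST {e}. Thus FOLLOW(U) = {e}.
FOLLOW(P): in U->P, the suffix after P is empty, so FOLLOW(P) ⊇ FOLLOW(U) = {e}; in U->z c P, the suffix after P is empty, so FOLLOW(P) ⊇ FOLLOW(U) = {e}. Thus FOLLOW(P) = {e}.
FOLLOW(Q): in P->Q, the suffix after Q is empty, so FOLLOW(Q) ⊇ FOLLOW(P) = {e}. Thus FOLLOW(Q) = {$, e}.
FOLLOW(Q'): in Q->Q', the suffix after Q' is empty, so FOLLOW(Q') ⊇ FOLLOW(Q) = {$, e}; in Q->Q' e U', Q' is followed by e U' with FIRST {e}. Thus FOLLOW(Q') = {$, e}.
FOLLOW(U'): in Q->Q' e U', the suffix after U' is empty, so FOLLOW(U') ⊇ FOLLOW(Q) = {$, e}; in P->U', the suffix after U' is empty, so FOLLOW(U') ⊇ FOLLOW(P) = {e}. Thus FOLLOW(U') = {$, e}.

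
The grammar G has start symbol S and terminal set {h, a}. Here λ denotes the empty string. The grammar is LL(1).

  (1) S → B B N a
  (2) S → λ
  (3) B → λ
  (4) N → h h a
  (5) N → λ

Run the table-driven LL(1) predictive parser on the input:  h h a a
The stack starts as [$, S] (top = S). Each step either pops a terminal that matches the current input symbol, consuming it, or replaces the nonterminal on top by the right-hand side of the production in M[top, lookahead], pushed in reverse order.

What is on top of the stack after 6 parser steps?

step 1: stack=$ S  input=h h a a $  — expand S → B B N a
step 2: stack=$ a N B B  input=h h a a $  — expand B → λ
step 3: stack=$ a N B  input=h h a a $  — expand B → λ
step 4: stack=$ a N  input=h h a a $  — expand N → h h a
step 5: stack=$ a a h h  input=h h a a $  — match h
step 6: stack=$ a a h  input=h a a $  — match h
Stack after step 6: $ a a (top = a).

a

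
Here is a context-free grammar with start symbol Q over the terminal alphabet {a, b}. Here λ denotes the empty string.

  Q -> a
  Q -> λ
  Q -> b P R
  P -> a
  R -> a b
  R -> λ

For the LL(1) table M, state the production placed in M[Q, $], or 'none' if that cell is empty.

Q -> λ

FIRST(Q) = {λ, a, b}
FIRST(P) = {a}
FIRST(R) = {λ, a}
FOLLOW(Q) includes $ since Q is the start symbol.
FOLLOW(Q): Q appears on no right-hand side. Thus FOLLOW(Q) = {$}.
For Q -> a: FIRST(a) = {a}, so it goes in M[Q, t] for t ∈ {a}.
For Q -> λ: FIRST(λ) = {λ}, so it goes in M[Q, t] for t ∈ {}; since λ ∈ FIRST, also for every t ∈ FOLLOW(Q) = {$}.
For Q -> b P R: FIRST(b P R) = {b}, so it goes in M[Q, t] for t ∈ {b}.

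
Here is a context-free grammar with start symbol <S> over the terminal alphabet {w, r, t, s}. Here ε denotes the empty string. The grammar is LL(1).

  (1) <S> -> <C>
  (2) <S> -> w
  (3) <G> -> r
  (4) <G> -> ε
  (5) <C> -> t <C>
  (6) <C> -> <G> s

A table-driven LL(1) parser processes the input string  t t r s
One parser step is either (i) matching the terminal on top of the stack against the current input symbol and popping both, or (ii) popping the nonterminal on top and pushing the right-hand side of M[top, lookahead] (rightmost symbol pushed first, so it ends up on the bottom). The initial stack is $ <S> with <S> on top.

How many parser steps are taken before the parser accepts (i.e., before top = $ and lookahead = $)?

     Stack    Input      Action
  1  $ <S>    t t r s $  expand <S> -> <C>
  2  $ <C>    t t r s $  expand <C> -> t <C>
  3  $ <C> t  t t r s $  match t
  4  $ <C>    t r s $    expand <C> -> t <C>
  5  $ <C> t  t r s $    match t
  6  $ <C>    r s $      expand <C> -> <G> s
  7  $ s <G>  r s $      expand <G> -> r
  8  $ s r    r s $      match r
  9  $ s      s $        match s
Accept reached after 9 steps.

9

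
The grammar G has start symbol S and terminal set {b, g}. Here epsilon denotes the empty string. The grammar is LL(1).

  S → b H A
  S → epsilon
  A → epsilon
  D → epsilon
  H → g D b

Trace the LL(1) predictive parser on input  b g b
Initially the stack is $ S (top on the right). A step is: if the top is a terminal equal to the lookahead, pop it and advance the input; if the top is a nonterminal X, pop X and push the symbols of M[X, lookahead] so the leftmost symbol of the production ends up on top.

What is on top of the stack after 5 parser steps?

     Stack      Input    Action
  1  $ S        b g b $  expand S → b H A
  2  $ A H b    b g b $  match b
  3  $ A H      g b $    expand H → g D b
  4  $ A b D g  g b $    match g
  5  $ A b D    b $      expand D → epsilon
Stack after step 5: $ A b (top = b).

b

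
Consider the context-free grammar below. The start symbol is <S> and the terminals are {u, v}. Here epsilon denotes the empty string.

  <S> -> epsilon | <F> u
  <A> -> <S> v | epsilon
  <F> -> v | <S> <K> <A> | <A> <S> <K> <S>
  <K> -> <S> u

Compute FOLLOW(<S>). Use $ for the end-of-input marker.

FIRST(<S>): from <S>->epsilon we get {epsilon}; from <S>-><F> u we get {u, v}. So FIRST(<S>) = {epsilon, u, v}.
FIRST(<A>): from <A>-><S> v we get {u, v}; from <A>->epsilon we get {epsilon}. So FIRST(<A>) = {epsilon, u, v}.
FIRST(<K>): from <K>-><S> u we get {u, v}. So FIRST(<K>) = {u, v}.
FIRST(<F>): from <F>->v we get {v}; from <F>-><S> <K> <A> we get {u, v}; from <F>-><A> <S> <K> <S> we get {u, v}. So FIRST(<F>) = {u, v}.
FOLLOW(<S>) includes $ since <S> is the start symbol.
FOLLOW(<F>): in <S>-><F> u, <F> is followed by u with FIRST {u}. Thus FOLLOW(<F>) = {u}.
FOLLOW(<S>): in <A>-><S> v, <S> is followed by v with FIRST {v}; in <F>-><S> <K> <A>, <S> is followed by <K> <A> with FIRST {u, v}; in <F>-><A> <S> <K> <S> (occurrence 1), <S> is followed by <K> <S> with FIRST {u, v}; in <F>-><A> <S> <K> <S> (occurrence 2), the suffix after <S> is empty, so FOLLOW(<S>) ⊇ FOLLOW(<F>) = {u}; in <K>-><S> u, <S> is followed by u with FIRST {u}. Thus FOLLOW(<S>) = {$, u, v}.
FOLLOW(<A>): in <F>-><S> <K> <A>, the suffix after <A> is empty, so FOLLOW(<A>) ⊇ FOLLOW(<F>) = {u}; in <F>-><A> <S> <K> <S>, <A> is followed by <S> <K> <S> with FIRST {u, v}. Thus FOLLOW(<A>) = {u, v}.
FOLLOW(<K>): in <F>-><S> <K> <A>, <K> is followed by <A> with FIRST {epsilon, u, v}; in <F>-><S> <K> <A>, the suffix after <K> is nullable, so FOLLOW(<K>) ⊇ FOLLOW(<F>) = {u}; in <F>-><A> <S> <K> <S>, <K> is followed by <S> with FIRST {epsilon, u, v}; in <F>-><A> <S> <K> <S>, the suffix after <K> is nullable, so FOLLOW(<K>) ⊇ FOLLOW(<F>) = {u}. Thus FOLLOW(<K>) = {u, v}.

{$, u, v}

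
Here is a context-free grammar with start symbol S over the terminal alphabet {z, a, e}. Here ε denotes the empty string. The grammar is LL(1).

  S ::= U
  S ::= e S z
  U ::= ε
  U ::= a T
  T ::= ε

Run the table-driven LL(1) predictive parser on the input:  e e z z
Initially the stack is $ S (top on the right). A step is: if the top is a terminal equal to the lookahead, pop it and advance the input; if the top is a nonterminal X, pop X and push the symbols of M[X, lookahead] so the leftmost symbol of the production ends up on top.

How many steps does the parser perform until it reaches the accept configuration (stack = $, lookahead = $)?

8

     Stack      Input      Action
  1  $ S        e e z z $  expand S ::= e S z
  2  $ z S e    e e z z $  match e
  3  $ z S      e z z $    expand S ::= e S z
  4  $ z z S e  e z z $    match e
  5  $ z z S    z z $      expand S ::= U
  6  $ z z U    z z $      expand U ::= ε
  7  $ z z      z z $      match z
  8  $ z        z $        match z
Accept reached after 8 steps.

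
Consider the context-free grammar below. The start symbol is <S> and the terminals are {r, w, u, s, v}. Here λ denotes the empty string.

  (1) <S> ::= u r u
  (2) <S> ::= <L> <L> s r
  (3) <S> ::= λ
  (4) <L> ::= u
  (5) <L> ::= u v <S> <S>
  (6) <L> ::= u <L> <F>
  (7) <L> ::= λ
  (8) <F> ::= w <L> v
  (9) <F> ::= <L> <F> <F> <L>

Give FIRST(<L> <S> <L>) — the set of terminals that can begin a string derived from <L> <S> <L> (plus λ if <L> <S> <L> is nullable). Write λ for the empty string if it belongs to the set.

FIRST(<L>) = {λ, u}
FIRST(<S>) = {λ, s, u}  (via <L> <L> s r)
FIRST(<F>) = {u, w}  (via <L> <F> <F> <L>)
FIRST(<L> <S> <L>): take FIRST of each symbol in turn, carrying on past any symbol whose FIRST contains λ; result {λ, s, u}.

{λ, s, u}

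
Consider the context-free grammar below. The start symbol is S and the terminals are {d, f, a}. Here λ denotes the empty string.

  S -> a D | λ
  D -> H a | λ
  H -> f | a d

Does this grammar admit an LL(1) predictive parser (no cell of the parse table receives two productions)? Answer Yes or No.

FIRST(S) = {λ, a}
FIRST(D) = {λ, a, f}
FIRST(H) = {a, f}
FOLLOW(S) = {$}
FOLLOW(D) = {$}
FOLLOW(H) = {a}
Each cell of M receives at most one production.

Yes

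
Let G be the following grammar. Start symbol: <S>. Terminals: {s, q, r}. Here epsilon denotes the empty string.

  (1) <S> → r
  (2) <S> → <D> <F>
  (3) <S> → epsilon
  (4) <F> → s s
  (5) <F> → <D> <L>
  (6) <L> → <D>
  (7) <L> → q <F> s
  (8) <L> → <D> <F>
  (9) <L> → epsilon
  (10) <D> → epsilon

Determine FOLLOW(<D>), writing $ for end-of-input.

{$, q, s}

FIRST(<D>): from <D>→epsilon we get {epsilon}. So FIRST(<D>) = {epsilon}.
FIRST(<S>): from <S>→r we get {r}; from <S>→<D> <F> we get {epsilon, q, s}; from <S>→epsilon we get {epsilon}. So FIRST(<S>) = {epsilon, q, r, s}.
FIRST(<F>): from <F>→s s we get {s}; from <F>→<D> <L> we get {epsilon, q, s}. So FIRST(<F>) = {epsilon, q, s}.
FIRST(<L>): from <L>→<D> we get {epsilon}; from <L>→q <F> s we get {q}; from <L>→<D> <F> we get {epsilon, q, s}; from <L>→epsilon we get {epsilon}. So FIRST(<L>) = {epsilon, q, s}.
FOLLOW(<S>) includes $ since <S> is the start symbol.
FOLLOW(<S>): <S> appears on no right-hand side. Thus FOLLOW(<S>) = {$}.
FOLLOW(<F>): in <S>→<D> <F>, the suffix after <F> is empty, so FOLLOW(<F>) ⊇ FOLLOW(<S>) = {$}; in <L>→q <F> s, <F> is followed by s with FIRST {s}; in <L>→<D> <F>, the suffix after <F> is empty, so FOLLOW(<F>) ⊇ FOLLOW(<L>) = {$, s}. Thus FOLLOW(<F>) = {$, s}.
FOLLOW(<L>): in <F>→<D> <L>, the suffix after <L> is empty, so FOLLOW(<L>) ⊇ FOLLOW(<F>) = {$, s}. Thus FOLLOW(<L>) = {$, s}.
FOLLOW(<D>): in <S>→<D> <F>, <D> is followed by <F> with FIRST {epsilon, q, s}; in <S>→<D> <F>, the suffix after <D> is nullable, so FOLLOW(<D>) ⊇ FOLLOW(<S>) = {$}; in <F>→<D> <L>, <D> is followed by <L> with FIRST {epsilon, q, s}; in <F>→<D> <L>, the suffix after <D> is nullable, so FOLLOW(<D>) ⊇ FOLLOW(<F>) = {$, s}; in <L>→<D>, the suffix after <D> is empty, so FOLLOW(<D>) ⊇ FOLLOW(<L>) = {$, s}; in <L>→<D> <F>, <D> is followed by <F> with FIRST {epsilon, q, s}; in <L>→<D> <F>, the suffix after <D> is nullable, so FOLLOW(<D>) ⊇ FOLLOW(<L>) = {$, s}. Thus FOLLOW(<D>) = {$, q, s}.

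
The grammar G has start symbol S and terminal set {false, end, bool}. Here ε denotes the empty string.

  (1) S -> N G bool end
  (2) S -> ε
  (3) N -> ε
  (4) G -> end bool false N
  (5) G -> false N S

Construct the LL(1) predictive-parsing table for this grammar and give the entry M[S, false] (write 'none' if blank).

FIRST(N) = {ε}
FIRST(G) = {end, false}
FIRST(S) = {ε, end, false}  (via N G bool end)
FOLLOW(S) includes $ since S is the start symbol.
FOLLOW(G): in S->N G bool end, G is followed by bool end with FIRST {bool}. Thus FOLLOW(G) = {bool}.
FOLLOW(S): in G->false N S, the suffix after S is empty, so FOLLOW(S) ⊇ FOLLOW(G) = {bool}. Thus FOLLOW(S) = {$, bool}.
For S -> N G bool end: FIRST(N G bool end) = {end, false}, so it goes in M[S, t] for t ∈ {end, false}.
For S -> ε: FIRST(ε) = {ε}, so it goes in M[S, t] for t ∈ {}; since ε ∈ FIRST, also for every t ∈ FOLLOW(S) = {$, bool}.

S -> N G bool end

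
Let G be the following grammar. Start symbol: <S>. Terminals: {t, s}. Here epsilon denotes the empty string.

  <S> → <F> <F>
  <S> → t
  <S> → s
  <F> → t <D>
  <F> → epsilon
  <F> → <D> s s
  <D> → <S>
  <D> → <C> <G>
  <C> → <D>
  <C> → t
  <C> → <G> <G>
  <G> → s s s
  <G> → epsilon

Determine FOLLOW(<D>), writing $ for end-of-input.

{$, s, t}

FIRST(<G>) = {epsilon, s}
FIRST(<S>) = {epsilon, s, t}  (via <F> <F>)
FIRST(<F>) = {epsilon, s, t}  (via <D> s s)
FIRST(<D>) = {epsilon, s, t}  (via <S>, <C> <G>)
FIRST(<C>) = {epsilon, s, t}  (via <D>, <G> <G>)
FOLLOW(<S>) includes $ since <S> is the start symbol.
FOLLOW(<S>): in <D>→<S>, the suffix after <S> is empty, so FOLLOW(<S>) ⊇ FOLLOW(<D>) = {$, s, t}. Thus FOLLOW(<S>) = {$, s, t}.
FOLLOW(<F>): in <S>→<F> <F> (occurrence 1), <F> is followed by <F> with FIRST {epsilon, s, t}; in <S>→<F> <F> (occurrence 1), the suffix after <F> is nullable, so FOLLOW(<F>) ⊇ FOLLOW(<S>) = {$, s, t}; in <S>→<F> <F> (occurrence 2), the suffix after <F> is empty, so FOLLOW(<F>) ⊇ FOLLOW(<S>) = {$, s, t}. Thus FOLLOW(<F>) = {$, s, t}.
FOLLOW(<D>): in <F>→t <D>, the suffix after <D> is empty, so FOLLOW(<D>) ⊇ FOLLOW(<F>) = {$, s, t}; in <F>→<D> s s, <D> is followed by s s with FIRST {s}; in <C>→<D>, the suffix after <D> is empty, so FOLLOW(<D>) ⊇ FOLLOW(<C>) = {$, s, t}. Thus FOLLOW(<D>) = {$, s, t}.
FOLLOW(<C>): in <D>→<C> <G>, <C> is followed by <G> with FIRST {epsilon, s}; in <D>→<C> <G>, the suffix after <C> is nullable, so FOLLOW(<C>) ⊇ FOLLOW(<D>) = {$, s, t}. Thus FOLLOW(<C>) = {$, s, t}.
FOLLOW(<G>): in <D>→<C> <G>, the suffix after <G> is empty, so FOLLOW(<G>) ⊇ FOLLOW(<D>) = {$, s, t}; in <C>→<G> <G> (occurrence 1), <G> is followed by <G> with FIRST {epsilon, s}; in <C>→<G> <G> (occurrence 1), the suffix after <G> is nullable, so FOLLOW(<G>) ⊇ FOLLOW(<C>) = {$, s, t}; in <C>→<G> <G> (occurrence 2), the suffix after <G> is empty, so FOLLOW(<G>) ⊇ FOLLOW(<C>) = {$, s, t}. Thus FOLLOW(<G>) = {$, s, t}.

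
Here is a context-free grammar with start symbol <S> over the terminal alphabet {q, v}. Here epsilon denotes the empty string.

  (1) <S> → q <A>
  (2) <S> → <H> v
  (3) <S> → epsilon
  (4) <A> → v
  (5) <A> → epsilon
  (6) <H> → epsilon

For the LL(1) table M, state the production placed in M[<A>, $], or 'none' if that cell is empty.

FIRST(<A>): from <A>→v we get {v}; from <A>→epsilon we get {epsilon}. So FIRST(<A>) = {epsilon, v}.
FIRST(<H>): from <H>→epsilon we get {epsilon}. So FIRST(<H>) = {epsilon}.
FIRST(<S>): from <S>→q <A> we get {q}; from <S>→<H> v we get {v}; from <S>→epsilon we get {epsilon}. So FIRST(<S>) = {epsilon, q, v}.
FOLLOW(<S>) includes $ since <S> is the start symbol.
FOLLOW(<S>): <S> appears on no right-hand side. Thus FOLLOW(<S>) = {$}.
FOLLOW(<A>): in <S>→q <A>, the suffix after <A> is empty, so FOLLOW(<A>) ⊇ FOLLOW(<S>) = {$}. Thus FOLLOW(<A>) = {$}.
For <A> → v: FIRST(v) = {v}, so it goes in M[<A>, t] for t ∈ {v}.
For <A> → epsilon: FIRST(epsilon) = {epsilon}, so it goes in M[<A>, t] for t ∈ {}; since epsilon ∈ FIRST, also for every t ∈ FOLLOW(<A>) = {$}.

<A> → epsilon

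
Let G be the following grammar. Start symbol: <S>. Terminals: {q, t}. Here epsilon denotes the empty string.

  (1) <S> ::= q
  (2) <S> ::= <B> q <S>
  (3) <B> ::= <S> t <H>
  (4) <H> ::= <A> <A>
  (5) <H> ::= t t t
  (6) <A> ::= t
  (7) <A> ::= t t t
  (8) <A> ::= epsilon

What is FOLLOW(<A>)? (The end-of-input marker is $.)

{q, t}

FIRST(<A>): from <A>::=t we get {t}; from <A>::=t t t we get {t}; from <A>::=epsilon we get {epsilon}. So FIRST(<A>) = {epsilon, t}.
FIRST(<H>): from <H>::=<A> <A> we get {epsilon, t}; from <H>::=t t t we get {t}. So FIRST(<H>) = {epsilon, t}.
FIRST(<S>): from <S>::=q we get {q}; from <S>::=<B> q <S> we get {q}. So FIRST(<S>) = {q}.
FIRST(<B>): from <B>::=<S> t <H> we get {q}. So FIRST(<B>) = {q}.
FOLLOW(<S>) includes $ since <S> is the start symbol.
FOLLOW(<S>): in <S>::=<B> q <S>, the suffix after <S> is empty (adds nothing new); in <B>::=<S> t <H>, <S> is followed by t <H> with FIRST {t}. Thus FOLLOW(<S>) = {$, t}.
FOLLOW(<B>): in <S>::=<B> q <S>, <B> is followed by q <S> with FIRST {q}. Thus FOLLOW(<B>) = {q}.
FOLLOW(<H>): in <B>::=<S> t <H>, the suffix after <H> is empty, so FOLLOW(<H>) ⊇ FOLLOW(<B>) = {q}. Thus FOLLOW(<H>) = {q}.
FOLLOW(<A>): in <H>::=<A> <A> (occurrence 1), <A> is followed by <A> with FIRST {epsilon, t}; in <H>::=<A> <A> (occurrence 1), the suffix after <A> is nullable, so FOLLOW(<A>) ⊇ FOLLOW(<H>) = {q}; in <H>::=<A> <A> (occurrence 2), the suffix after <A> is empty, so FOLLOW(<A>) ⊇ FOLLOW(<H>) = {q}. Thus FOLLOW(<A>) = {q, t}.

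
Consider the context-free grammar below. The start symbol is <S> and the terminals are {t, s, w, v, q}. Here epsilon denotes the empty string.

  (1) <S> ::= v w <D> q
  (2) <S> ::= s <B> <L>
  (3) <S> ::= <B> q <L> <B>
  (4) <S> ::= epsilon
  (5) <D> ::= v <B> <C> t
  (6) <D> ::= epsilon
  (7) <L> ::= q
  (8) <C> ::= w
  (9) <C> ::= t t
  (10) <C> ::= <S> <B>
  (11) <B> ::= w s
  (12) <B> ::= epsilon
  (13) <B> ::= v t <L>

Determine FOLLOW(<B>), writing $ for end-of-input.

{$, q, s, t, v, w}

FIRST(<D>): from <D>::=v <B> <C> t we get {v}; from <D>::=epsilon we get {epsilon}. So FIRST(<D>) = {epsilon, v}.
FIRST(<L>): from <L>::=q we get {q}. So FIRST(<L>) = {q}.
FIRST(<B>): from <B>::=w s we get {w}; from <B>::=epsilon we get {epsilon}; from <B>::=v t <L> we get {v}. So FIRST(<B>) = {epsilon, v, w}.
FIRST(<S>): from <S>::=v w <D> q we get {v}; from <S>::=s <B> <L> we get {s}; from <S>::=<B> q <L> <B> we get {q, v, w}; from <S>::=epsilon we get {epsilon}. So FIRST(<S>) = {epsilon, q, s, v, w}.
FIRST(<C>): from <C>::=w we get {w}; from <C>::=t t we get {t}; from <C>::=<S> <B> we get {epsilon, q, s, v, w}. So FIRST(<C>) = {epsilon, q, s, t, v, w}.
FOLLOW(<S>) includes $ since <S> is the start symbol.
FOLLOW(<D>): in <S>::=v w <D> q, <D> is followed by q with FIRST {q}. Thus FOLLOW(<D>) = {q}.
FOLLOW(<C>): in <D>::=v <B> <C> t, <C> is followed by t with FIRST {t}. Thus FOLLOW(<C>) = {t}.
FOLLOW(<S>): in <C>::=<S> <B>, <S> is followed by <B> with FIRST {epsilon, v, w}; in <C>::=<S> <B>, the suffix after <S> is nullable, so FOLLOW(<S>) ⊇ FOLLOW(<C>) = {t}. Thus FOLLOW(<S>) = {$, t, v, w}.
FOLLOW(<B>): in <S>::=s <B> <L>, <B> is followed by <L> with FIRST {q}; in <S>::=<B> q <L> <B> (occurrence 1), <B> is followed by q <L> <B> with FIRST {q}; in <S>::=<B> q <L> <B> (occurrence 2), the suffix after <B> is empty, so FOLLOW(<B>) ⊇ FOLLOW(<S>) = {$, t, v, w}; in <D>::=v <B> <C> t, <B> is followed by <C> t with FIRST {q, s, t, v, w}; in <C>::=<S> <B>, the suffix after <B> is empty, so FOLLOW(<B>) ⊇ FOLLOW(<C>) = {t}. Thus FOLLOW(<B>) = {$, q, s, t, v, w}.
FOLLOW(<L>): in <S>::=s <B> <L>, the suffix after <L> is empty, so FOLLOW(<L>) ⊇ FOLLOW(<S>) = {$, t, v, w}; in <S>::=<B> q <L> <B>, <L> is followed by <B> with FIRST {epsilon, v, w}; in <S>::=<B> q <L> <B>, the suffix after <L> is nullable, so FOLLOW(<L>) ⊇ FOLLOW(<S>) = {$, t, v, w}; in <B>::=v t <L>, the suffix after <L> is empty, so FOLLOW(<L>) ⊇ FOLLOW(<B>) = {$, q, s, t, v, w}. Thus FOLLOW(<L>) = {$, q, s, t, v, w}.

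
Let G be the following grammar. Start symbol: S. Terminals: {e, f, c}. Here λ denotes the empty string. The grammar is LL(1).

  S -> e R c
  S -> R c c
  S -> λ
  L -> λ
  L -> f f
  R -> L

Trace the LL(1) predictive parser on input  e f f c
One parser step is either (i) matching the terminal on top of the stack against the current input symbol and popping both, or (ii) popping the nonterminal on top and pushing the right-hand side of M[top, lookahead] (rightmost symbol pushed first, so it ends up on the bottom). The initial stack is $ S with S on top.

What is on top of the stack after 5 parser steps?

step 1: stack=$ S  input=e f f c $  — expand S -> e R c
step 2: stack=$ c R e  input=e f f c $  — match e
step 3: stack=$ c R  input=f f c $  — expand R -> L
step 4: stack=$ c L  input=f f c $  — expand L -> f f
step 5: stack=$ c f f  input=f f c $  — match f
Stack after step 5: $ c f (top = f).

f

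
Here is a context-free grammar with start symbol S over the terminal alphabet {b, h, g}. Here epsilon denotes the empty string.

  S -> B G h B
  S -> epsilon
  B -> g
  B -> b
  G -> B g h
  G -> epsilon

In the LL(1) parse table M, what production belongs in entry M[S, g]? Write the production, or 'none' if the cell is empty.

S -> B G h B

FIRST(B): from B->g we get {g}; from B->b we get {b}. So FIRST(B) = {b, g}.
FIRST(S): from S->B G h B we get {b, g}; from S->epsilon we get {epsilon}. So FIRST(S) = {epsilon, b, g}.
FIRST(G): from G->B g h we get {b, g}; from G->epsilon we get {epsilon}. So FIRST(G) = {epsilon, b, g}.
FOLLOW(S) includes $ since S is the start symbol.
FOLLOW(S): S appears on no right-hand side. Thus FOLLOW(S) = {$}.
For S -> B G h B: FIRST(B G h B) = {b, g}, so it goes in M[S, t] for t ∈ {b, g}.
For S -> epsilon: FIRST(epsilon) = {epsilon}, so it goes in M[S, t] for t ∈ {}; since epsilon ∈ FIRST, also for every t ∈ FOLLOW(S) = {$}.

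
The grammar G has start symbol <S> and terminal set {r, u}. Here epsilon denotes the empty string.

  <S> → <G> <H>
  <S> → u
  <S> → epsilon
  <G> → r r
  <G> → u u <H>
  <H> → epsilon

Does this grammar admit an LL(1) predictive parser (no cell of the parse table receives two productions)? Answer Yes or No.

No

FIRST(<S>) = {epsilon, r, u}
FIRST(<G>) = {r, u}
FIRST(<H>) = {epsilon}
FOLLOW(<S>) = {$}
FOLLOW(<G>) = {$}
FOLLOW(<H>) = {$}
Cell M[<S>, u] receives both <S> → <G> <H> and <S> → u — the grammar is not LL(1).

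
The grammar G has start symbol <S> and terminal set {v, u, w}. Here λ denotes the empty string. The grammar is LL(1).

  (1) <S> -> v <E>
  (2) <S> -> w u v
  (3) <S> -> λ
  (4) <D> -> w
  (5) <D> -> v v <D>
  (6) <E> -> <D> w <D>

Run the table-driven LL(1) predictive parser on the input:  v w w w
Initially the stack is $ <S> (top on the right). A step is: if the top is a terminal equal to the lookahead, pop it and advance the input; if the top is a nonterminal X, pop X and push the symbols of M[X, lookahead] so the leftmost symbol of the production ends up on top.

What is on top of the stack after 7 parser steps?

     Stack        Input      Action
  1  $ <S>        v w w w $  expand <S> -> v <E>
  2  $ <E> v      v w w w $  match v
  3  $ <E>        w w w $    expand <E> -> <D> w <D>
  4  $ <D> w <D>  w w w $    expand <D> -> w
  5  $ <D> w w    w w w $    match w
  6  $ <D> w      w w $      match w
  7  $ <D>        w $        expand <D> -> w
Stack after step 7: $ w (top = w).

w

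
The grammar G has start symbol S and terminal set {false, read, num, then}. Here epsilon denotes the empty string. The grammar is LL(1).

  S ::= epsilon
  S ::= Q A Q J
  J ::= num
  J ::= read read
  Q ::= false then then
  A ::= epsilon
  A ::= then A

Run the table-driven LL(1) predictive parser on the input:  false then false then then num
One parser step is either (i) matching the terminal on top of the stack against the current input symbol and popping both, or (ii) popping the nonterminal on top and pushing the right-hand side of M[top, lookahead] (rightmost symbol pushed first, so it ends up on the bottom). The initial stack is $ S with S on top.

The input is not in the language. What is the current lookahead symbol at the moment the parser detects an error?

false

step 1: stack=$ S  input=false then false then then num $  — expand S ::= Q A Q J
step 2: stack=$ J Q A Q  input=false then false then then num $  — expand Q ::= false then then
step 3: stack=$ J Q A then then false  input=false then false then then num $  — match false
step 4: stack=$ J Q A then then  input=then false then then num $  — match then
step 5: stack=$ J Q A then  input=false then then num $  — error: top is terminal then but lookahead is false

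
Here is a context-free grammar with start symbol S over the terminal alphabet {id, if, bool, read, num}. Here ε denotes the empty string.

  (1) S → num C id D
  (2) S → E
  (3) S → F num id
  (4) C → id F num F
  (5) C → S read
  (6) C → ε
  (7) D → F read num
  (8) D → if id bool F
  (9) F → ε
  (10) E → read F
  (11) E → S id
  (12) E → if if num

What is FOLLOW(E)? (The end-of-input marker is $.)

FIRST(F) = {ε}
FIRST(D) = {if, read}  (via F read num)
FIRST(S) = {if, num, read}  (via E, F num id)
FIRST(C) = {ε, id, if, num, read}  (via S read)
FIRST(E) = {if, num, read}  (via S id)
FOLLOW(S) includes $ since S is the start symbol.
FOLLOW(S): in C→S read, S is followed by read with FIRST {read}; in E→S id, S is followed by id with FIRST {id}. Thus FOLLOW(S) = {$, id, read}.
FOLLOW(C): in S→num C id D, C is followed by id D with FIRST {id}. Thus FOLLOW(C) = {id}.
FOLLOW(D): in S→num C id D, the suffix after D is empty, so FOLLOW(D) ⊇ FOLLOW(S) = {$, id, read}. Thus FOLLOW(D) = {$, id, read}.
FOLLOW(E): in S→E, the suffix after E is empty, so FOLLOW(E) ⊇ FOLLOW(S) = {$, id, read}. Thus FOLLOW(E) = {$, id, read}.
FOLLOW(F): in S→F num id, F is followed by num id with FIRST {num}; in C→id F num F (occurrence 1), F is followed by num F with FIRST {num}; in C→id F num F (occurrence 2), the suffix after F is empty, so FOLLOW(F) ⊇ FOLLOW(C) = {id}; in D→F read num, F is followed by read num with FIRST {read}; in D→if id bool F, the suffix after F is empty, so FOLLOW(F) ⊇ FOLLOW(D) = {$, id, read}; in E→read F, the suffix after F is empty, so FOLLOW(F) ⊇ FOLLOW(E) = {$, id, read}. Thus FOLLOW(F) = {$, id, num, read}.

{$, id, read}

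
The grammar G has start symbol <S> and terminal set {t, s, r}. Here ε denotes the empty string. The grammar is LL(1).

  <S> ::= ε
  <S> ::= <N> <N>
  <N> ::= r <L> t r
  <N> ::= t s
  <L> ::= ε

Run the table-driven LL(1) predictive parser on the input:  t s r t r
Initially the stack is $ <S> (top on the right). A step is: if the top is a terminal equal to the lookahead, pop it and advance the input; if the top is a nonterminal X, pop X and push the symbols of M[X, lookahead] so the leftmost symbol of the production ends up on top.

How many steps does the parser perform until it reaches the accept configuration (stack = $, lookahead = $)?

step 1: stack=$ <S>  input=t s r t r $  — expand <S> ::= <N> <N>
step 2: stack=$ <N> <N>  input=t s r t r $  — expand <N> ::= t s
step 3: stack=$ <N> s t  input=t s r t r $  — match t
step 4: stack=$ <N> s  input=s r t r $  — match s
step 5: stack=$ <N>  input=r t r $  — expand <N> ::= r <L> t r
step 6: stack=$ r t <L> r  input=r t r $  — match r
step 7: stack=$ r t <L>  input=t r $  — expand <L> ::= ε
step 8: stack=$ r t  input=t r $  — match t
step 9: stack=$ r  input=r $  — match r
Accept reached after 9 steps.

9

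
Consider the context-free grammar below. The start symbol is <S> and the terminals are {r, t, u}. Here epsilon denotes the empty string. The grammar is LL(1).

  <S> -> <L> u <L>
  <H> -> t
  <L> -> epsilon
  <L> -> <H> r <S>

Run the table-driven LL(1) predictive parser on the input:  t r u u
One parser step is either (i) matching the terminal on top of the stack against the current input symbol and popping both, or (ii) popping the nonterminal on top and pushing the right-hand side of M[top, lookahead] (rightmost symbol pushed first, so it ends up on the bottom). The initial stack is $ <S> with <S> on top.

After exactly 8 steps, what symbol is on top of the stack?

<L>

step 1: stack=$ <S>  input=t r u u $  — expand <S> -> <L> u <L>
step 2: stack=$ <L> u <L>  input=t r u u $  — expand <L> -> <H> r <S>
step 3: stack=$ <L> u <S> r <H>  input=t r u u $  — expand <H> -> t
step 4: stack=$ <L> u <S> r t  input=t r u u $  — match t
step 5: stack=$ <L> u <S> r  input=r u u $  — match r
step 6: stack=$ <L> u <S>  input=u u $  — expand <S> -> <L> u <L>
step 7: stack=$ <L> u <L> u <L>  input=u u $  — expand <L> -> epsilon
step 8: stack=$ <L> u <L> u  input=u u $  — match u
Stack after step 8: $ <L> u <L> (top = <L>).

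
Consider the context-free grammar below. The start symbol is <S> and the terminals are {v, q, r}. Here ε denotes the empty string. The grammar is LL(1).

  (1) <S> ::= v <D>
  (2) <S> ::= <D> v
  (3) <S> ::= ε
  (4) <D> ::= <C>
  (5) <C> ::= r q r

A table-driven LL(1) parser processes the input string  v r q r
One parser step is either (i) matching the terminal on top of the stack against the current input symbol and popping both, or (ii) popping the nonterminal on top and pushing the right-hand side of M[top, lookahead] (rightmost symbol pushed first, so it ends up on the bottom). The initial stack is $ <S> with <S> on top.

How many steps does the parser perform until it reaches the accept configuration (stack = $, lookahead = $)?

7

step 1: stack=$ <S>  input=v r q r $  — expand <S> ::= v <D>
step 2: stack=$ <D> v  input=v r q r $  — match v
step 3: stack=$ <D>  input=r q r $  — expand <D> ::= <C>
step 4: stack=$ <C>  input=r q r $  — expand <C> ::= r q r
step 5: stack=$ r q r  input=r q r $  — match r
step 6: stack=$ r q  input=q r $  — match q
step 7: stack=$ r  input=r $  — match r
Accept reached after 7 steps.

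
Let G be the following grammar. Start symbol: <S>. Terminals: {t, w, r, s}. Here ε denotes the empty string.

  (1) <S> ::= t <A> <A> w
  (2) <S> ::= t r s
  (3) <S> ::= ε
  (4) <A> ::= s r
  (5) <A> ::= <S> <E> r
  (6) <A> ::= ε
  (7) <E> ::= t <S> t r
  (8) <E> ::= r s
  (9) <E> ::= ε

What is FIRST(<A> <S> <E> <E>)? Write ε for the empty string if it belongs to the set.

FIRST(<S>): from <S>::=t <A> <A> w we get {t}; from <S>::=t r s we get {t}; from <S>::=ε we get {ε}. So FIRST(<S>) = {ε, t}.
FIRST(<E>): from <E>::=t <S> t r we get {t}; from <E>::=r s we get {r}; from <E>::=ε we get {ε}. So FIRST(<E>) = {ε, r, t}.
FIRST(<A>): from <A>::=s r we get {s}; from <A>::=<S> <E> r we get {r, t}; from <A>::=ε we get {ε}. So FIRST(<A>) = {ε, r, s, t}.
FIRST(<A> <S> <E> <E>): take FIRST of each symbol in turn, carrying on past any symbol whose FIRST contains ε; result {ε, r, s, t}.

{ε, r, s, t}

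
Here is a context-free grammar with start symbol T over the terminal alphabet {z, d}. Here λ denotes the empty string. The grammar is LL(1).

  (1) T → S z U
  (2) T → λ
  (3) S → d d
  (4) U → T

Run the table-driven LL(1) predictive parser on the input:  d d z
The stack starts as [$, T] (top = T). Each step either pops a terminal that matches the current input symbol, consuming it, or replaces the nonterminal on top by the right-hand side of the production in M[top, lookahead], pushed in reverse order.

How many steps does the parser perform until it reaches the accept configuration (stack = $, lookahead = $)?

     Stack      Input    Action
  1  $ T        d d z $  expand T → S z U
  2  $ U z S    d d z $  expand S → d d
  3  $ U z d d  d d z $  match d
  4  $ U z d    d z $    match d
  5  $ U z      z $      match z
  6  $ U        $        expand U → T
  7  $ T        $        expand T → λ
Accept reached after 7 steps.

7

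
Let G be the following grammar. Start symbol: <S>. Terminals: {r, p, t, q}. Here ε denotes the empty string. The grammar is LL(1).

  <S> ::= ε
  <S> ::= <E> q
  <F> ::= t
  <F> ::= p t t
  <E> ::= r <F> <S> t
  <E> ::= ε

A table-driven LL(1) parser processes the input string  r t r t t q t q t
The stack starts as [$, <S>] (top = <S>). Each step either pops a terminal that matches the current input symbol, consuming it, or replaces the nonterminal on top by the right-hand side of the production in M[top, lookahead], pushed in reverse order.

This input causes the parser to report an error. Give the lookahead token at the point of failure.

t

      Stack                Input                Action
   1  $ <S>                r t r t t q t q t $  expand <S> ::= <E> q
   2  $ q <E>              r t r t t q t q t $  expand <E> ::= r <F> <S> t
   3  $ q t <S> <F> r      r t r t t q t q t $  match r
   4  $ q t <S> <F>        t r t t q t q t $    expand <F> ::= t
   5  $ q t <S> t          t r t t q t q t $    match t
   6  $ q t <S>            r t t q t q t $      expand <S> ::= <E> q
   7  $ q t q <E>          r t t q t q t $      expand <E> ::= r <F> <S> t
   8  $ q t q t <S> <F> r  r t t q t q t $      match r
   9  $ q t q t <S> <F>    t t q t q t $        expand <F> ::= t
  10  $ q t q t <S> t      t t q t q t $        match t
  11  $ q t q t <S>        t q t q t $          expand <S> ::= ε
  12  $ q t q t            t q t q t $          match t
  13  $ q t q              q t q t $            match q
  14  $ q t                t q t $              match t
  15  $ q                  q t $                match q
  16  $                    t $                  error: stack empty but input remains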